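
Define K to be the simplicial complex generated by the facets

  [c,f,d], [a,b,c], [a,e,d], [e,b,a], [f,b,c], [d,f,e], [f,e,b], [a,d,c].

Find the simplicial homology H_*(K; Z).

Order the vertices as a < b < c < d < e < f. Listing each simplex with vertices in this order, K has dimension 2 with simplices:

  0-simplices (6): a, b, c, d, e, f
  1-simplices (12): ab, ac, ad, ae, bc, be, bf, cd, cf, de, df, ef
  2-simplices (8): abc, abe, acd, ade, bcf, bef, cdf, def

so the chain groups are C_0 ≅ Z^6, C_1 ≅ Z^12, C_2 ≅ Z^8.

The boundary map ∂_1: C_1 → C_0 is given by ∂[p,q] = [q] − [p].
The 6×12 boundary matrix has rank 5 and Smith normal form diag(1,1,1,1,1).

∂_2: C_2 → C_1 maps a triangle to the signed sum of its edges. For instance
  ∂ade = de − ae + ad,
  ∂bcf = cf − bf + bc.
The resulting 12×8 matrix has rank 7, and its Smith normal form has invariant factors (1,1,1,1,1,1,1).

Reading off H_k = ker ∂_k / im ∂_{k+1}:

  H_0: rank C_0 − rank ∂_1 = 6 − 5 = 1, and the invariant factors of ∂_1 are all 1, so H_0 ≅ Z.
  H_1: rank ker ∂_1 − rank ∂_2 = (12 − 5) − 7 = 0, and the invariant factors of ∂_2 are all 1, so H_1 ≅ 0.
  H_2: rank ker ∂_2 − rank ∂_3 = (8 − 7) − 0 = 1, and there is no ∂_3, so H_2 ≅ Z.

As a check, the Euler characteristic is 6 − 12 + 8 = 2, which agrees with 1 − 0 + 1 = 2.

H_0 ≅ Z,  H_1 = 0,  H_2 ≅ Z.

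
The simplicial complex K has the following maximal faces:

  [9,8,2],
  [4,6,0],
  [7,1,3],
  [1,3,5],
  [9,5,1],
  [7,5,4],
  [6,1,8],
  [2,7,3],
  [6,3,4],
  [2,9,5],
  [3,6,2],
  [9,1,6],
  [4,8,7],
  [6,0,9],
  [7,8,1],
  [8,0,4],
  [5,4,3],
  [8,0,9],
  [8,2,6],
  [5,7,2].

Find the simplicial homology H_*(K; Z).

We work with the vertex ordering 0 < 1 < 2 < 3 < 4 < 5 < 6 < 7 < 8 < 9. The simplices of K, each written with vertices in increasing order, are:

  0-simplices (10): [0], [1], [2], [3], [4], [5], [6], [7], [8], [9]
  1-simplices (30): (30 of them)
  2-simplices (20): (20 of them)

Hence C_0 ≅ Z^10, C_1 ≅ Z^30, C_2 ≅ Z^20.

Boundary ∂_1: C_1 → C_0 sends each edge [p,q] (with p < q) to q − p.
The 10×30 boundary matrix has rank 9 and Smith normal form diag(1,1,1,1,1,1,1,1,1).

The boundary map ∂_2: C_2 → C_1 acts by ∂[p,q,r] = [q,r] − [p,r] + [p,q]. For instance
  ∂[2,3,6] = [3,6] − [2,6] + [2,3],
  ∂[4,5,7] = [5,7] − [4,7] + [4,5].
The resulting 30×20 matrix has rank 20, and its Smith normal form has invariant factors (1,1,1,1,1,1,1,1,1,1,1,1,1,1,1,1,1,1,1,2).

Computing H_k = (kernel of ∂_k) / (image of ∂_{k+1}):

  H_0: rank C_0 − rank ∂_1 = 10 − 9 = 1, and the invariant factors of ∂_1 are all 1, so H_0 ≅ Z.
  H_1: rank ker ∂_1 − rank ∂_2 = (30 − 9) − 20 = 1, and ∂_2 has invariant factor 2 > 1, so H_1 ≅ Z × Z/2.
  H_2: rank ker ∂_2 − rank ∂_3 = (20 − 20) − 0 = 0, and there is no ∂_3, so H_2 ≅ 0.

As a check, the Euler characteristic is 10 − 30 + 20 = 0, which agrees with 1 − 1 + 0 = 0.
(K is a triangulation of the Klein bottle.)

H_0 = Z,  H_1 = Z × Z/2,  H_2 = 0.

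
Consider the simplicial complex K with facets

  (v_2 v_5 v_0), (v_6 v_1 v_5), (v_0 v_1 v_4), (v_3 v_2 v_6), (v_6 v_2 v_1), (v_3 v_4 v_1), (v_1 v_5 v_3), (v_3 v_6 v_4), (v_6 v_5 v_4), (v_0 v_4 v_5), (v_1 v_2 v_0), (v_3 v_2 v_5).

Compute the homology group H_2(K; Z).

Take the total order v_0 < v_1 < v_2 < v_3 < v_4 < v_5 < v_6 on the vertex set. Then K (dimension 2) consists of the simplices:

  0-simplices (7): [v_0], [v_1], [v_2], [v_3], [v_4], [v_5], [v_6]
  1-simplices (18): (18 of them)
  2-simplices (12): (12 of them)

so the chain groups are C_0 ≅ Z^7, C_1 ≅ Z^18, C_2 ≅ Z^12.

∂_1: C_1 → C_0 sends each edge [p,q] (with p < q) to q − p. For instance
  ∂[v_3,v_4] = [v_4] − [v_3].
The resulting 7×18 matrix has rank 6, and its Smith normal form has invariant factors (1,1,1,1,1,1).

Boundary ∂_2: C_2 → C_1 acts by ∂[p,q,r] = [q,r] − [p,r] + [p,q]. For instance
  ∂[v_0,v_1,v_2] = [v_1,v_2] − [v_0,v_2] + [v_0,v_1],
  ∂[v_4,v_5,v_6] = [v_5,v_6] − [v_4,v_6] + [v_4,v_5].
The 18×12 boundary matrix has rank 12 and Smith normal form diag(1,1,1,1,1,1,1,1,1,1,1,2).

From H_k ≅ ker(∂_k) / im(∂_{k+1}) we obtain:

  H_2: rank ker ∂_2 − rank ∂_3 = (12 − 12) − 0 = 0, and there is no ∂_3, so H_2 ≅ 0.

H_2 ≅ 0.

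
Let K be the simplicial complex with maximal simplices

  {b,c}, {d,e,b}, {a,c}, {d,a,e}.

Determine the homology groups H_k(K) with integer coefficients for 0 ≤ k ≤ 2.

H_0 = Z,  H_1 = Z,  H_2 = 0.

Take the total order a < b < c < d < e on the vertex set. Then K (dimension 2) consists of the simplices:

  0-simplices (5): a, b, c, d, e
  1-simplices (7): ac, ad, ae, bc, bd, be, de
  2-simplices (2): ade, bde

Hence C_0 ≅ Z^5, C_1 ≅ Z^7, C_2 ≅ Z^2.

Boundary ∂_1: C_1 → C_0 sends each edge [p,q] (with p < q) to q − p. For instance
  ∂ae = e − a.
The 5×7 boundary matrix has rank 4 and Smith normal form diag(1,1,1,1).

The boundary map ∂_2: C_2 → C_1 sends each 2-simplex [p,q,r] to [q,r] − [p,r] + [p,q]. For instance
  ∂ade = de − ae + ad,
  ∂bde = de − be + bd.
As a 7×2 matrix over Z this has rank 2, with invariant factors (1,1).

From H_k ≅ ker(∂_k) / im(∂_{k+1}) we obtain:

  H_0: rank C_0 − rank ∂_1 = 5 − 4 = 1, and the invariant factors of ∂_1 are all 1, so H_0 ≅ Z.
  H_1: rank ker ∂_1 − rank ∂_2 = (7 − 4) − 2 = 1, and the invariant factors of ∂_2 are all 1, so H_1 ≅ Z.
  H_2: rank ker ∂_2 − rank ∂_3 = (2 − 2) − 0 = 0, and there is no ∂_3, so H_2 ≅ 0.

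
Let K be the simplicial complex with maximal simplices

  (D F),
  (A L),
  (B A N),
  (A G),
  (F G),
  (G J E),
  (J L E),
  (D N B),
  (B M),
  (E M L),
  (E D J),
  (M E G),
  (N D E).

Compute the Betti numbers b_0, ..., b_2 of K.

Take the total order A < B < D < E < F < G < J < L < M < N on the vertex set. Then K (dimension 2) consists of the simplices:

  0-simplices (10): A, B, D, E, F, G, J, L, M, N
  1-simplices (21): AB, AG, AL, AN, BD, BM, BN, DE, DF, DJ, DN, EG, EJ, EL, EM, EN, FG, GJ, GM, JL, LM
  2-simplices (8): ABN, BDN, DEJ, DEN, EGJ, EGM, EJL, ELM

so the chain groups are C_0 ≅ Z^10, C_1 ≅ Z^21, C_2 ≅ Z^8.

∂_1: C_1 → C_0 maps an edge to its endpoints' difference, ∂[p,q] = q − p. For instance
  ∂BN = N − B.
The resulting 10×21 matrix has rank 9, and its Smith normal form has invariant factors (1,1,1,1,1,1,1,1,1).

∂_2: C_2 → C_1 maps a triangle to the signed sum of its edges. For instance
  ∂EGJ = GJ − EJ + EG,
  ∂DEJ = EJ − DJ + DE.
The 21×8 boundary matrix has rank 8 and Smith normal form diag(1,1,1,1,1,1,1,1).

Now H_k = ker ∂_k / im ∂_{k+1}, so:

  H_0: rank C_0 − rank ∂_1 = 10 − 9 = 1, and the invariant factors of ∂_1 are all 1, so H_0 = Z.
  H_1: rank ker ∂_1 − rank ∂_2 = (21 − 9) − 8 = 4, and the invariant factors of ∂_2 are all 1, so H_1 = Z^4.
  H_2: rank ker ∂_2 − rank ∂_3 = (8 − 8) − 0 = 0, and there is no ∂_3, so H_2 = 0.

As a check, the Euler characteristic is 10 − 21 + 8 = -3, which agrees with 1 − 4 + 0 = -3.

Hence the Betti numbers are b_0 = 1, b_1 = 4, b_2 = 0.

b_0 = 1, b_1 = 4, b_2 = 0.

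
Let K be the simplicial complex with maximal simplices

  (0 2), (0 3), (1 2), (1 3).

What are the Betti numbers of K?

b_0 = 1, b_1 = 1.

Take the total order 0 < 1 < 2 < 3 on the vertex set. Then K (dimension 1) consists of the simplices:

  0-simplices (4): [0], [1], [2], [3]
  1-simplices (4): [0,2], [0,3], [1,2], [1,3]

Hence C_0 ≅ Z^4, C_1 ≅ Z^4.

∂_1: C_1 → C_0 sends each edge [p,q] (with p < q) to q − p. For instance
  ∂[0,3] = [3] − [0].
This gives a 4×4 integer matrix of rank 3; reducing to Smith normal form yields diagonal entries (1,1,1).

Reading off H_k = ker ∂_k / im ∂_{k+1}:

  H_0: rank C_0 − rank ∂_1 = 4 − 3 = 1, and the invariant factors of ∂_1 are all 1, so H_0 ≅ Z.
  H_1: rank ker ∂_1 − rank ∂_2 = (4 − 3) − 0 = 1, and there is no ∂_2, so H_1 ≅ Z.

As a check, the Euler characteristic is 4 − 4 = 0, which agrees with 1 − 1 = 0.

Hence the Betti numbers are b_0 = 1, b_1 = 1.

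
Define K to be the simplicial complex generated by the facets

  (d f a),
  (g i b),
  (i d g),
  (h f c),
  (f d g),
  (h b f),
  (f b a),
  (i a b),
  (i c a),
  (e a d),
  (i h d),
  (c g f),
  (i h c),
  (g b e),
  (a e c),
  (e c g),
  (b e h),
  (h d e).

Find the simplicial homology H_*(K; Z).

Order the vertices as a < b < c < d < e < f < g < h < i. Listing each simplex with vertices in this order, K has dimension 2 with simplices:

  0-simplices (9): a, b, c, d, e, f, g, h, i
  1-simplices (27): ab, ac, ad, ae, af, ai, be, bf, bg, bh, bi, ce, cf, cg, ch, ci, de, df, dg, dh, di, eg, eh, fg, fh, gi, hi
  2-simplices (18): abf, abi, ace, aci, ade, adf, beg, beh, bfh, bgi, ceg, cfg, cfh, chi, deh, dfg, dgi, dhi

Hence C_0 ≅ Z^9, C_1 ≅ Z^27, C_2 ≅ Z^18.

The boundary map ∂_1: C_1 → C_0 maps an edge to its endpoints' difference, ∂[p,q] = q − p. For instance
  ∂ai = i − a.
This gives a 9×27 integer matrix of rank 8; reducing to Smith normal form yields diagonal entries (1,1,1,1,1,1,1,1).

The boundary map ∂_2: C_2 → C_1 maps a triangle to the signed sum of its edges. For instance
  ∂ceg = eg − cg + ce,
  ∂ace = ce − ae + ac.
The 27×18 boundary matrix has rank 17 and Smith normal form diag(1,1,1,1,1,1,1,1,1,1,1,1,1,1,1,1,1).

From H_k ≅ ker(∂_k) / im(∂_{k+1}) we obtain:

  H_0: rank C_0 − rank ∂_1 = 9 − 8 = 1, and the invariant factors of ∂_1 are all 1, so H_0 ≅ Z.
  H_1: rank ker ∂_1 − rank ∂_2 = (27 − 8) − 17 = 2, and the invariant factors of ∂_2 are all 1, so H_1 ≅ Z^2.
  H_2: rank ker ∂_2 − rank ∂_3 = (18 − 17) − 0 = 1, and there is no ∂_3, so H_2 ≅ Z.

(K is a triangulation of the torus T^2.)

H_0 ≅ Z,  H_1 ≅ Z^2,  H_2 ≅ Z.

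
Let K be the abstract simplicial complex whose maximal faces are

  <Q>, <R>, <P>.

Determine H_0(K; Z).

We work with the vertex ordering P < Q < R. The simplices of K, each written with vertices in increasing order, are:

  0-simplices (3): P, Q, R

Hence C_0 ≅ Z^3.

From H_k ≅ ker(∂_k) / im(∂_{k+1}) we obtain:

  H_0: rank C_0 − rank ∂_1 = 3 − 0 = 3, and there is no ∂_1, so H_0 = Z^3.

H_0 ≅ Z^3.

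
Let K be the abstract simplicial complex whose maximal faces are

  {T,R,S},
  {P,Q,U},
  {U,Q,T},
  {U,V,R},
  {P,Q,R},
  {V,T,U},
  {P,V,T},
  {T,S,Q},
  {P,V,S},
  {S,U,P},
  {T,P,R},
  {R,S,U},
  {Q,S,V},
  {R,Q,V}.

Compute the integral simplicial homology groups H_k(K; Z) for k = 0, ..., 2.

H_0 ≅ Z,  H_1 ≅ Z^2,  H_2 ≅ Z.

Take the total order P < Q < R < S < T < U < V on the vertex set. Then K (dimension 2) consists of the simplices:

  0-simplices (7): P, Q, R, S, T, U, V
  1-simplices (21): PQ, PR, PS, PT, PU, PV, QR, QS, QT, QU, QV, RS, RT, RU, RV, ST, SU, SV, TU, TV, UV
  2-simplices (14): PQR, PQU, PRT, PSU, PSV, PTV, QRV, QST, QSV, QTU, RST, RSU, RUV, TUV

so the chain groups are C_0 ≅ Z^7, C_1 ≅ Z^21, C_2 ≅ Z^14.

Boundary ∂_1: C_1 → C_0 is given by ∂[p,q] = [q] − [p].
The resulting 7×21 matrix has rank 6, and its Smith normal form has invariant factors (1,1,1,1,1,1).

The boundary map ∂_2: C_2 → C_1 sends each 2-simplex [p,q,r] to [q,r] − [p,r] + [p,q]. For instance
  ∂RSU = SU − RU + RS,
  ∂PRT = RT − PT + PR.
The 21×14 boundary matrix has rank 13 and Smith normal form diag(1,1,1,1,1,1,1,1,1,1,1,1,1).

Computing H_k = (kernel of ∂_k) / (image of ∂_{k+1}):

  H_0: rank C_0 − rank ∂_1 = 7 − 6 = 1, and the invariant factors of ∂_1 are all 1, so H_0 = Z.
  H_1: rank ker ∂_1 − rank ∂_2 = (21 − 6) − 13 = 2, and the invariant factors of ∂_2 are all 1, so H_1 = Z^2.
  H_2: rank ker ∂_2 − rank ∂_3 = (14 − 13) − 0 = 1, and there is no ∂_3, so H_2 = Z.

As a check, the Euler characteristic is 7 − 21 + 14 = 0, which agrees with 1 − 2 + 1 = 0.
(K is a triangulation of the torus T^2.)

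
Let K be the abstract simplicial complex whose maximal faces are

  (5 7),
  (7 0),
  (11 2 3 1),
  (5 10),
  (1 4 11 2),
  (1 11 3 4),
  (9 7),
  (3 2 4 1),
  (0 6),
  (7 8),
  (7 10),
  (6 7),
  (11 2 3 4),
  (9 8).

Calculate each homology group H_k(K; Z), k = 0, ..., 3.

Order the vertices as 0 < 1 < 2 < 3 < 4 < 5 < 6 < 7 < 8 < 9 < 10 < 11. Listing each simplex with vertices in this order, K has dimension 3 with simplices:

  0-simplices (12): [0], [1], [2], [3], [4], [5], [6], [7], [8], [9], [10], [11]
  1-simplices (19): [0,6], [0,7], [1,2], [1,3], [1,4], [1,11], [2,3], [2,4], [2,11], [3,4], [3,11], [4,11], [5,7], [5,10], [6,7], [7,8], [7,9], [7,10], [8,9]
  2-simplices (10): [1,2,3], [1,2,4], [1,2,11], [1,3,4], [1,3,11], [1,4,11], [2,3,4], [2,3,11], [2,4,11], [3,4,11]
  3-simplices (5): [1,2,3,4], [1,2,3,11], [1,2,4,11], [1,3,4,11], [2,3,4,11]

giving chain groups C_0 ≅ Z^12, C_1 ≅ Z^19, C_2 ≅ Z^10, C_3 ≅ Z^5.

The boundary map ∂_1: C_1 → C_0 is given by ∂[p,q] = [q] − [p].
This gives a 12×19 integer matrix of rank 10; reducing to Smith normal form yields diagonal entries (1,1,1,1,1,1,1,1,1,1).

Boundary ∂_2: C_2 → C_1 acts by ∂[p,q,r] = [q,r] − [p,r] + [p,q]. For instance
  ∂[1,2,4] = [2,4] − [1,4] + [1,2],
  ∂[3,4,11] = [4,11] − [3,11] + [3,4].
As a 19×10 matrix over Z this has rank 6, with invariant factors (1,1,1,1,1,1).

The boundary map ∂_3: C_3 → C_2 sends each 3-simplex σ to the alternating sum Σ_i (−1)^i (σ with its i-th vertex removed). For instance
  ∂[1,3,4,11] = [3,4,11] − [1,4,11] + [1,3,11] − [1,3,4],
  ∂[2,3,4,11] = [3,4,11] − [2,4,11] + [2,3,11] − [2,3,4].
As a 10×5 matrix over Z this has rank 4, with invariant factors (1,1,1,1).

Now H_k = ker ∂_k / im ∂_{k+1}, so:

  H_0: rank C_0 − rank ∂_1 = 12 − 10 = 2, and the invariant factors of ∂_1 are all 1, so H_0 = Z^2.
  H_1: rank ker ∂_1 − rank ∂_2 = (19 − 10) − 6 = 3, and the invariant factors of ∂_2 are all 1, so H_1 = Z^3.
  H_2: rank ker ∂_2 − rank ∂_3 = (10 − 6) − 4 = 0, and the invariant factors of ∂_3 are all 1, so H_2 = 0.
  H_3: rank ker ∂_3 − rank ∂_4 = (5 − 4) − 0 = 1, and there is no ∂_4, so H_3 = Z.

As a check, the Euler characteristic is 12 − 19 + 10 − 5 = -2, which agrees with 2 − 3 + 0 − 1 = -2.

H_0 = Z^2,  H_1 = Z^3,  H_2 = 0,  H_3 = Z.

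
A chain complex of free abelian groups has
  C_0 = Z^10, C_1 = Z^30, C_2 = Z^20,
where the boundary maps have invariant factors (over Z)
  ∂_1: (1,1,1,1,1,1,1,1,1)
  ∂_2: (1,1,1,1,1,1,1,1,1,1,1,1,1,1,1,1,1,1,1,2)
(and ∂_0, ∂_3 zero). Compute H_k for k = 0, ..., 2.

H_0: b_0 = 10 − 0 − 9 = 1; torsion from ∂_1 factors > 1: none. So H_0 ≅ Z.
H_1: b_1 = 30 − 9 − 20 = 1; torsion from ∂_2 factors > 1: [2]. So H_1 ≅ Z ⊕ Z/2.
H_2: b_2 = 20 − 20 − 0 = 0; torsion from ∂_3 factors > 1: none. So H_2 ≅ 0.

H_0 ≅ Z,  H_1 ≅ Z ⊕ Z/2,  H_2 = 0.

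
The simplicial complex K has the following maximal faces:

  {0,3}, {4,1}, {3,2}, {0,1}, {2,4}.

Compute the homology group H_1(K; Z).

K has 5 vertices, 5 edges.
rank ∂_1 = 4, rank ∂_2 = 0 ⇒ b_1 = 5 − 4 − 0 = 1. So H_1 = Z.

H_1 = Z.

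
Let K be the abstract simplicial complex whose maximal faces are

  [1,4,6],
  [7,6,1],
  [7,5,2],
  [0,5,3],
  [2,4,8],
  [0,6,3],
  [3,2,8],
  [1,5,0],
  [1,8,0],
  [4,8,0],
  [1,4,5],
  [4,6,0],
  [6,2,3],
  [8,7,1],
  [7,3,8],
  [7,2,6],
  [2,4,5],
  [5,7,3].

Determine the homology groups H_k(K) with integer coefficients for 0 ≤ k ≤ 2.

K has 9 vertices, 27 edges, 18 triangles.
rank ∂_0 = 0, rank ∂_1 = 8 ⇒ b_0 = 9 − 0 − 8 = 1; all invariant factors of ∂_1 are 1 so no torsion. So H_0 ≅ Z.
rank ∂_1 = 8, rank ∂_2 = 18 ⇒ b_1 = 27 − 8 − 18 = 1; ∂_2 has invariant factor(s) [2] giving torsion. So H_1 ≅ Z ⊕ Z_2.
rank ∂_2 = 18, rank ∂_3 = 0 ⇒ b_2 = 18 − 18 − 0 = 0. So H_2 ≅ 0.

H_0 ≅ Z,  H_1 ≅ Z ⊕ Z_2,  H_2 = 0.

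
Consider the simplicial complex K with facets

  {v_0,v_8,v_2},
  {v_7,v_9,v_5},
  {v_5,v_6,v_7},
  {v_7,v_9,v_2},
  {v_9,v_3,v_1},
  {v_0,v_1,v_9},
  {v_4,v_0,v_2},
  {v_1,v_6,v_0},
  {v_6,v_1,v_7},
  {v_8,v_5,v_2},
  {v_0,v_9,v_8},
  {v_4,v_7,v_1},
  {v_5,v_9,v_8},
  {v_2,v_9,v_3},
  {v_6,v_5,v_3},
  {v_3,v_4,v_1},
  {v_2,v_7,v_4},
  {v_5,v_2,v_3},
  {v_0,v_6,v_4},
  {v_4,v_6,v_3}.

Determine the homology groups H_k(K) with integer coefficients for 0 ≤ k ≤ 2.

Order the vertices as v_0 < v_1 < v_2 < v_3 < v_4 < v_5 < v_6 < v_7 < v_8 < v_9. Listing each simplex with vertices in this order, K has dimension 2 with simplices:

  0-simplices (10): [v_0], [v_1], [v_2], [v_3], [v_4], [v_5], [v_6], [v_7], [v_8], [v_9]
  1-simplices (30): (30 of them)
  2-simplices (20): (20 of them)

Hence C_0 ≅ Z^10, C_1 ≅ Z^30, C_2 ≅ Z^20.

Boundary ∂_1: C_1 → C_0 is given by ∂[p,q] = [q] − [p].
The 10×30 boundary matrix has rank 9 and Smith normal form diag(1,1,1,1,1,1,1,1,1).

The boundary map ∂_2: C_2 → C_1 maps a triangle to the signed sum of its edges. For instance
  ∂[v_2,v_4,v_7] = [v_4,v_7] − [v_2,v_7] + [v_2,v_4],
  ∂[v_2,v_3,v_5] = [v_3,v_5] − [v_2,v_5] + [v_2,v_3].
The 30×20 boundary matrix has rank 20 and Smith normal form diag(1,1,1,1,1,1,1,1,1,1,1,1,1,1,1,1,1,1,1,2).

From H_k ≅ ker(∂_k) / im(∂_{k+1}) we obtain:

  H_0: rank C_0 − rank ∂_1 = 10 − 9 = 1, and the invariant factors of ∂_1 are all 1, so H_0 = Z.
  H_1: rank ker ∂_1 − rank ∂_2 = (30 − 9) − 20 = 1, and ∂_2 has invariant factor 2 > 1, so H_1 = Z ⊕ Z/2.
  H_2: rank ker ∂_2 − rank ∂_3 = (20 − 20) − 0 = 0, and there is no ∂_3, so H_2 = 0.

H_0 ≅ Z,  H_1 ≅ Z ⊕ Z/2,  H_2 = 0.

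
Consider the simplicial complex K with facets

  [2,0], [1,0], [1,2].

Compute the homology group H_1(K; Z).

H_1 ≅ Z.

Order the vertices as 0 < 1 < 2. Listing each simplex with vertices in this order, K has dimension 1 with simplices:

  0-simplices (3): [0], [1], [2]
  1-simplices (3): [0,1], [0,2], [1,2]

so the chain groups are C_0 ≅ Z^3, C_1 ≅ Z^3.

The boundary map ∂_1: C_1 → C_0 sends each edge [p,q] (with p < q) to q − p. For instance
  ∂[0,2] = [2] − [0].
The resulting 3×3 matrix has rank 2, and its Smith normal form has invariant factors (1,1).

From H_k ≅ ker(∂_k) / im(∂_{k+1}) we obtain:

  H_1: rank ker ∂_1 − rank ∂_2 = (3 − 2) − 0 = 1, and there is no ∂_2, so H_1 = Z.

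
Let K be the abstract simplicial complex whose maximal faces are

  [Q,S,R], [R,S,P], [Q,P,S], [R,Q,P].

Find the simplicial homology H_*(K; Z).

H_0 ≅ Z,  H_1 = 0,  H_2 ≅ Z.

Fix the vertex order P < Q < R < S and write every simplex with vertices in increasing order. Then dim K = 2 and the simplices of K are:

  0-simplices (4): P, Q, R, S
  1-simplices (6): PQ, PR, PS, QR, QS, RS
  2-simplices (4): PQR, PQS, PRS, QRS

Hence C_0 ≅ Z^4, C_1 ≅ Z^6, C_2 ≅ Z^4.

The boundary map ∂_1: C_1 → C_0 sends each edge [p,q] (with p < q) to q − p. For instance
  ∂PS = S − P.
The 4×6 boundary matrix has rank 3 and Smith normal form diag(1,1,1).

∂_2: C_2 → C_1 sends each 2-simplex [p,q,r] to [q,r] − [p,r] + [p,q]. For instance
  ∂PQS = QS − PS + PQ,
  ∂QRS = RS − QS + QR.
The resulting 6×4 matrix has rank 3, and its Smith normal form has invariant factors (1,1,1).

Now H_k = ker ∂_k / im ∂_{k+1}, so:

  H_0: rank C_0 − rank ∂_1 = 4 − 3 = 1, and the invariant factors of ∂_1 are all 1, so H_0 ≅ Z.
  H_1: rank ker ∂_1 − rank ∂_2 = (6 − 3) − 3 = 0, and the invariant factors of ∂_2 are all 1, so H_1 ≅ 0.
  H_2: rank ker ∂_2 − rank ∂_3 = (4 − 3) − 0 = 1, and there is no ∂_3, so H_2 ≅ Z.

As a check, the Euler characteristic is 4 − 6 + 4 = 2, which agrees with 1 − 0 + 1 = 2.
(K is a triangulation of the 2-sphere S^2.)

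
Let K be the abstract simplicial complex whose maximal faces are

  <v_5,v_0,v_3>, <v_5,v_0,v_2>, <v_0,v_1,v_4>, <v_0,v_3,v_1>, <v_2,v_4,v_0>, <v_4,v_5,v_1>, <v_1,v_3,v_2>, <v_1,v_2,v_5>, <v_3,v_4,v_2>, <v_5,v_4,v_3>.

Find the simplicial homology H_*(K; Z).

H_0 = Z,  H_1 = Z/2,  H_2 = 0.

Take the total order v_0 < v_1 < v_2 < v_3 < v_4 < v_5 on the vertex set. Then K (dimension 2) consists of the simplices:

  0-simplices (6): [v_0], [v_1], [v_2], [v_3], [v_4], [v_5]
  1-simplices (15): (15 of them)
  2-simplices (10): [v_0,v_1,v_3], [v_0,v_1,v_4], [v_0,v_2,v_4], [v_0,v_2,v_5], [v_0,v_3,v_5], [v_1,v_2,v_3], [v_1,v_2,v_5], [v_1,v_4,v_5], [v_2,v_3,v_4], [v_3,v_4,v_5]

giving chain groups C_0 ≅ Z^6, C_1 ≅ Z^15, C_2 ≅ Z^10.

The boundary map ∂_1: C_1 → C_0 is given by ∂[p,q] = [q] − [p].
The resulting 6×15 matrix has rank 5, and its Smith normal form has invariant factors (1,1,1,1,1).

The boundary map ∂_2: C_2 → C_1 acts by ∂[p,q,r] = [q,r] − [p,r] + [p,q]. For instance
  ∂[v_2,v_3,v_4] = [v_3,v_4] − [v_2,v_4] + [v_2,v_3],
  ∂[v_3,v_4,v_5] = [v_4,v_5] − [v_3,v_5] + [v_3,v_4].
As a 15×10 matrix over Z this has rank 10, with invariant factors (1,1,1,1,1,1,1,1,1,2).

Computing H_k = (kernel of ∂_k) / (image of ∂_{k+1}):

  H_0: rank C_0 − rank ∂_1 = 6 − 5 = 1, and the invariant factors of ∂_1 are all 1, so H_0 = Z.
  H_1: rank ker ∂_1 − rank ∂_2 = (15 − 5) − 10 = 0, and ∂_2 has invariant factor 2 > 1, so H_1 = Z/2.
  H_2: rank ker ∂_2 − rank ∂_3 = (10 − 10) − 0 = 0, and there is no ∂_3, so H_2 = 0.

(K is a triangulation of the real projective plane RP^2.)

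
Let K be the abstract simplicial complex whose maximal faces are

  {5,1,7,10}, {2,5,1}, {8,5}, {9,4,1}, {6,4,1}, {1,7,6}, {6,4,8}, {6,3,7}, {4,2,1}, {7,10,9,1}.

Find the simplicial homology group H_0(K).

H_0 ≅ Z.

We work with the vertex ordering 1 < 2 < 3 < 4 < 5 < 6 < 7 < 8 < 9 < 10. The simplices of K, each written with vertices in increasing order, are:

  0-simplices (10): [1], [2], [3], [4], [5], [6], [7], [8], [9], [10]
  1-simplices (22): [1,2], [1,4], [1,5], [1,6], [1,7], [1,9], [1,10], [2,4], [2,5], [3,6], [3,7], [4,6], [4,8], [4,9], [5,7], [5,8], [5,10], [6,7], [6,8], [7,9], [7,10], [9,10]
  2-simplices (14): [1,2,4], [1,2,5], [1,4,6], [1,4,9], [1,5,7], [1,5,10], [1,6,7], [1,7,9], [1,7,10], [1,9,10], [3,6,7], [4,6,8], [5,7,10], [7,9,10]
  3-simplices (2): [1,5,7,10], [1,7,9,10]

Hence C_0 ≅ Z^10, C_1 ≅ Z^22, C_2 ≅ Z^14, C_3 ≅ Z^2.

Boundary ∂_1: C_1 → C_0 sends each edge [p,q] (with p < q) to q − p.
The 10×22 boundary matrix has rank 9 and Smith normal form diag(1,1,1,1,1,1,1,1,1).

Boundary ∂_2: C_2 → C_1 acts by ∂[p,q,r] = [q,r] − [p,r] + [p,q]. For instance
  ∂[3,6,7] = [6,7] − [3,7] + [3,6],
  ∂[1,4,6] = [4,6] − [1,6] + [1,4].
This gives a 22×14 integer matrix of rank 12; reducing to Smith normal form yields diagonal entries (1,1,1,1,1,1,1,1,1,1,1,1).

Boundary ∂_3: C_3 → C_2 sends each 3-simplex σ to the alternating sum Σ_i (−1)^i (σ with its i-th vertex removed). For instance
  ∂[1,5,7,10] = [5,7,10] − [1,7,10] + [1,5,10] − [1,5,7],
  ∂[1,7,9,10] = [7,9,10] − [1,9,10] + [1,7,10] − [1,7,9].
This gives a 14×2 integer matrix of rank 2; reducing to Smith normal form yields diagonal entries (1,1).

Now H_k = ker ∂_k / im ∂_{k+1}, so:

  H_0: rank C_0 − rank ∂_1 = 10 − 9 = 1, and the invariant factors of ∂_1 are all 1, so H_0 = Z.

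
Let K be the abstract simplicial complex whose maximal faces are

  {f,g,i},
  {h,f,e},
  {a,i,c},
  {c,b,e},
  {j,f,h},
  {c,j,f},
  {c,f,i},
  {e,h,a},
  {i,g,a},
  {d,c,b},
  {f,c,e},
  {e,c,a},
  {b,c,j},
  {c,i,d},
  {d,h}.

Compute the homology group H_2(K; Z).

Take the total order a < b < c < d < e < f < g < h < i < j on the vertex set. Then K (dimension 2) consists of the simplices:

  0-simplices (10): a, b, c, d, e, f, g, h, i, j
  1-simplices (24): ac, ae, ag, ah, ai, bc, bd, be, bj, cd, ce, cf, ci, cj, dh, di, ef, eh, fg, fh, fi, fj, gi, hj
  2-simplices (14): ace, aci, aeh, agi, bcd, bce, bcj, cdi, cef, cfi, cfj, efh, fgi, fhj

Hence C_0 ≅ Z^10, C_1 ≅ Z^24, C_2 ≅ Z^14.

The boundary map ∂_1: C_1 → C_0 is given by ∂[p,q] = [q] − [p].
This gives a 10×24 integer matrix of rank 9; reducing to Smith normal form yields diagonal entries (1,1,1,1,1,1,1,1,1).

The boundary map ∂_2: C_2 → C_1 sends each 2-simplex [p,q,r] to [q,r] − [p,r] + [p,q]. For instance
  ∂fgi = gi − fi + fg,
  ∂bcj = cj − bj + bc.
As a 24×14 matrix over Z this has rank 14, with invariant factors (1,1,1,1,1,1,1,1,1,1,1,1,1,1).

From H_k ≅ ker(∂_k) / im(∂_{k+1}) we obtain:

  H_2: rank ker ∂_2 − rank ∂_3 = (14 − 14) − 0 = 0, and there is no ∂_3, so H_2 ≅ 0.

H_2 = 0.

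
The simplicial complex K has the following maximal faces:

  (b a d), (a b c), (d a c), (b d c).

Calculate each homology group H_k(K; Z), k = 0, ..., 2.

H_0 ≅ Z,  H_1 = 0,  H_2 ≅ Z.

Fix the vertex order a < b < c < d and write every simplex with vertices in increasing order. Then dim K = 2 and the simplices of K are:

  0-simplices (4): a, b, c, d
  1-simplices (6): ab, ac, ad, bc, bd, cd
  2-simplices (4): abc, abd, acd, bcd

giving chain groups C_0 ≅ Z^4, C_1 ≅ Z^6, C_2 ≅ Z^4.

The boundary map ∂_1: C_1 → C_0 is given by ∂[p,q] = [q] − [p]. For instance
  ∂ac = c − a.
As a 4×6 matrix over Z this has rank 3, with invariant factors (1,1,1).

Boundary ∂_2: C_2 → C_1 sends each 2-simplex [p,q,r] to [q,r] − [p,r] + [p,q]. For instance
  ∂acd = cd − ad + ac,
  ∂abc = bc − ac + ab.
This gives a 6×4 integer matrix of rank 3; reducing to Smith normal form yields diagonal entries (1,1,1).

From H_k ≅ ker(∂_k) / im(∂_{k+1}) we obtain:

  H_0: rank C_0 − rank ∂_1 = 4 − 3 = 1, and the invariant factors of ∂_1 are all 1, so H_0 ≅ Z.
  H_1: rank ker ∂_1 − rank ∂_2 = (6 − 3) − 3 = 0, and the invariant factors of ∂_2 are all 1, so H_1 ≅ 0.
  H_2: rank ker ∂_2 − rank ∂_3 = (4 − 3) − 0 = 1, and there is no ∂_3, so H_2 ≅ Z.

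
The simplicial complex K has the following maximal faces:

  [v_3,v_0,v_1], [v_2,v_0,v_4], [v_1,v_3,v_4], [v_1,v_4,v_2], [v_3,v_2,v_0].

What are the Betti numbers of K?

Fix the vertex order v_0 < v_1 < v_2 < v_3 < v_4 and write every simplex with vertices in increasing order. Then dim K = 2 and the simplices of K are:

  0-simplices (5): [v_0], [v_1], [v_2], [v_3], [v_4]
  1-simplices (10): [v_0,v_1], [v_0,v_2], [v_0,v_3], [v_0,v_4], [v_1,v_2], [v_1,v_3], [v_1,v_4], [v_2,v_3], [v_2,v_4], [v_3,v_4]
  2-simplices (5): [v_0,v_1,v_3], [v_0,v_2,v_3], [v_0,v_2,v_4], [v_1,v_2,v_4], [v_1,v_3,v_4]

so the chain groups are C_0 ≅ Z^5, C_1 ≅ Z^10, C_2 ≅ Z^5.

Boundary ∂_1: C_1 → C_0 is given by ∂[p,q] = [q] − [p].
The 5×10 boundary matrix has rank 4 and Smith normal form diag(1,1,1,1).

Boundary ∂_2: C_2 → C_1 acts by ∂[p,q,r] = [q,r] − [p,r] + [p,q]. For instance
  ∂[v_1,v_2,v_4] = [v_2,v_4] − [v_1,v_4] + [v_1,v_2],
  ∂[v_0,v_2,v_4] = [v_2,v_4] − [v_0,v_4] + [v_0,v_2].
As a 10×5 matrix over Z this has rank 5, with invariant factors (1,1,1,1,1).

From H_k ≅ ker(∂_k) / im(∂_{k+1}) we obtain:

  H_0: rank C_0 − rank ∂_1 = 5 − 4 = 1, and the invariant factors of ∂_1 are all 1, so H_0 = Z.
  H_1: rank ker ∂_1 − rank ∂_2 = (10 − 4) − 5 = 1, and the invariant factors of ∂_2 are all 1, so H_1 = Z.
  H_2: rank ker ∂_2 − rank ∂_3 = (5 − 5) − 0 = 0, and there is no ∂_3, so H_2 = 0.

Hence the Betti numbers are b_0 = 1, b_1 = 1, b_2 = 0.

b_0 = 1, b_1 = 1, b_2 = 0.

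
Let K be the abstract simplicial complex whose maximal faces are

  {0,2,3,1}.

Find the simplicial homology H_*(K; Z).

We work with the vertex ordering 0 < 1 < 2 < 3. The simplices of K, each written with vertices in increasing order, are:

  0-simplices (4): [0], [1], [2], [3]
  1-simplices (6): [0,1], [0,2], [0,3], [1,2], [1,3], [2,3]
  2-simplices (4): [0,1,2], [0,1,3], [0,2,3], [1,2,3]
  3-simplices (1): [0,1,2,3]

so the chain groups are C_0 ≅ Z^4, C_1 ≅ Z^6, C_2 ≅ Z^4, C_3 ≅ Z^1.

∂_1: C_1 → C_0 sends each edge [p,q] (with p < q) to q − p.
The 4×6 boundary matrix has rank 3 and Smith normal form diag(1,1,1).

∂_2: C_2 → C_1 sends each 2-simplex [p,q,r] to [q,r] − [p,r] + [p,q]. For instance
  ∂[0,1,2] = [1,2] − [0,2] + [0,1],
  ∂[0,1,3] = [1,3] − [0,3] + [0,1].
As a 6×4 matrix over Z this has rank 3, with invariant factors (1,1,1).

The boundary map ∂_3: C_3 → C_2 sends each 3-simplex σ to the alternating sum Σ_i (−1)^i (σ with its i-th vertex removed). For instance
  ∂[0,1,2,3] = [1,2,3] − [0,2,3] + [0,1,3] − [0,1,2].
The 4×1 boundary matrix has rank 1 and Smith normal form diag(1).

Reading off H_k = ker ∂_k / im ∂_{k+1}:

  H_0: rank C_0 − rank ∂_1 = 4 − 3 = 1, and the invariant factors of ∂_1 are all 1, so H_0 ≅ Z.
  H_1: rank ker ∂_1 − rank ∂_2 = (6 − 3) − 3 = 0, and the invariant factors of ∂_2 are all 1, so H_1 ≅ 0.
  H_2: rank ker ∂_2 − rank ∂_3 = (4 − 3) − 1 = 0, and the invariant factors of ∂_3 are all 1, so H_2 ≅ 0.
  H_3: rank ker ∂_3 − rank ∂_4 = (1 − 1) − 0 = 0, and there is no ∂_4, so H_3 ≅ 0.

(K is a triangulation of the 3-simplex.)

H_0 = Z,  H_1 = 0,  H_2 = 0,  H_3 = 0.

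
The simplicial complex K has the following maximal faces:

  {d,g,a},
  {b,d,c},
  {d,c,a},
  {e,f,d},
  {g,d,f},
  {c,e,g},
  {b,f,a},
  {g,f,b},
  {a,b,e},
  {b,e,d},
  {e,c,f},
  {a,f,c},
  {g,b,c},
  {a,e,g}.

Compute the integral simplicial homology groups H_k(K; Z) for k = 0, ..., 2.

H_0 ≅ Z,  H_1 ≅ Z^2,  H_2 ≅ Z.

Take the total order a < b < c < d < e < f < g on the vertex set. Then K (dimension 2) consists of the simplices:

  0-simplices (7): a, b, c, d, e, f, g
  1-simplices (21): ab, ac, ad, ae, af, ag, bc, bd, be, bf, bg, cd, ce, cf, cg, de, df, dg, ef, eg, fg
  2-simplices (14): abe, abf, acd, acf, adg, aeg, bcd, bcg, bde, bfg, cef, ceg, def, dfg

Hence C_0 ≅ Z^7, C_1 ≅ Z^21, C_2 ≅ Z^14.

The boundary map ∂_1: C_1 → C_0 maps an edge to its endpoints' difference, ∂[p,q] = q − p. For instance
  ∂ae = e − a.
The resulting 7×21 matrix has rank 6, and its Smith normal form has invariant factors (1,1,1,1,1,1).

The boundary map ∂_2: C_2 → C_1 acts by ∂[p,q,r] = [q,r] − [p,r] + [p,q]. For instance
  ∂dfg = fg − dg + df,
  ∂abf = bf − af + ab.
The 21×14 boundary matrix has rank 13 and Smith normal form diag(1,1,1,1,1,1,1,1,1,1,1,1,1).

Computing H_k = (kernel of ∂_k) / (image of ∂_{k+1}):

  H_0: rank C_0 − rank ∂_1 = 7 − 6 = 1, and the invariant factors of ∂_1 are all 1, so H_0 = Z.
  H_1: rank ker ∂_1 − rank ∂_2 = (21 − 6) − 13 = 2, and the invariant factors of ∂_2 are all 1, so H_1 = Z^2.
  H_2: rank ker ∂_2 − rank ∂_3 = (14 − 13) − 0 = 1, and there is no ∂_3, so H_2 = Z.

(K is a triangulation of the torus T^2.)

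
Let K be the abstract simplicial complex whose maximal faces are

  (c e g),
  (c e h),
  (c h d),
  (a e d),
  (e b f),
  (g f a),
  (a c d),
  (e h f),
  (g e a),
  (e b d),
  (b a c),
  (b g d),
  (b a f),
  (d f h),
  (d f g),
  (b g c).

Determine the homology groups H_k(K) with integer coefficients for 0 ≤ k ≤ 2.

Take the total order a < b < c < d < e < f < g < h on the vertex set. Then K (dimension 2) consists of the simplices:

  0-simplices (8): a, b, c, d, e, f, g, h
  1-simplices (24): ab, ac, ad, ae, af, ag, bc, bd, be, bf, bg, cd, ce, cg, ch, de, df, dg, dh, ef, eg, eh, fg, fh
  2-simplices (16): abc, abf, acd, ade, aeg, afg, bcg, bde, bdg, bef, cdh, ceg, ceh, dfg, dfh, efh

Hence C_0 ≅ Z^8, C_1 ≅ Z^24, C_2 ≅ Z^16.

Boundary ∂_1: C_1 → C_0 is given by ∂[p,q] = [q] − [p].
As a 8×24 matrix over Z this has rank 7, with invariant factors (1,1,1,1,1,1,1).

Boundary ∂_2: C_2 → C_1 maps a triangle to the signed sum of its edges. For instance
  ∂abf = bf − af + ab,
  ∂dfg = fg − dg + df.
This gives a 24×16 integer matrix of rank 15; reducing to Smith normal form yields diagonal entries (1,1,1,1,1,1,1,1,1,1,1,1,1,1,1).

Reading off H_k = ker ∂_k / im ∂_{k+1}:

  H_0: rank C_0 − rank ∂_1 = 8 − 7 = 1, and the invariant factors of ∂_1 are all 1, so H_0 = Z.
  H_1: rank ker ∂_1 − rank ∂_2 = (24 − 7) − 15 = 2, and the invariant factors of ∂_2 are all 1, so H_1 = Z^2.
  H_2: rank ker ∂_2 − rank ∂_3 = (16 − 15) − 0 = 1, and there is no ∂_3, so H_2 = Z.

As a check, the Euler characteristic is 8 − 24 + 16 = 0, which agrees with 1 − 2 + 1 = 0.

H_0 ≅ Z,  H_1 ≅ Z^2,  H_2 ≅ Z.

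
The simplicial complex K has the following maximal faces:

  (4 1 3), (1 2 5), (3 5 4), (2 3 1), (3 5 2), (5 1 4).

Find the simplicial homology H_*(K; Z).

We work with the vertex ordering 1 < 2 < 3 < 4 < 5. The simplices of K, each written with vertices in increasing order, are:

  0-simplices (5): [1], [2], [3], [4], [5]
  1-simplices (9): [1,2], [1,3], [1,4], [1,5], [2,3], [2,5], [3,4], [3,5], [4,5]
  2-simplices (6): [1,2,3], [1,2,5], [1,3,4], [1,4,5], [2,3,5], [3,4,5]

giving chain groups C_0 ≅ Z^5, C_1 ≅ Z^9, C_2 ≅ Z^6.

∂_1: C_1 → C_0 maps an edge to its endpoints' difference, ∂[p,q] = q − p. For instance
  ∂[2,3] = [3] − [2].
This gives a 5×9 integer matrix of rank 4; reducing to Smith normal form yields diagonal entries (1,1,1,1).

The boundary map ∂_2: C_2 → C_1 acts by ∂[p,q,r] = [q,r] − [p,r] + [p,q]. For instance
  ∂[1,2,3] = [2,3] − [1,3] + [1,2],
  ∂[1,2,5] = [2,5] − [1,5] + [1,2].
The 9×6 boundary matrix has rank 5 and Smith normal form diag(1,1,1,1,1).

Reading off H_k = ker ∂_k / im ∂_{k+1}:

  H_0: rank C_0 − rank ∂_1 = 5 − 4 = 1, and the invariant factors of ∂_1 are all 1, so H_0 ≅ Z.
  H_1: rank ker ∂_1 − rank ∂_2 = (9 − 4) − 5 = 0, and the invariant factors of ∂_2 are all 1, so H_1 ≅ 0.
  H_2: rank ker ∂_2 − rank ∂_3 = (6 − 5) − 0 = 1, and there is no ∂_3, so H_2 ≅ Z.

H_0 = Z,  H_1 = 0,  H_2 = Z.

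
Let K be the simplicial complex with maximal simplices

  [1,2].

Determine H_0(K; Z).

K has 2 vertices, 1 edge.
rank ∂_0 = 0, rank ∂_1 = 1 ⇒ b_0 = 2 − 0 − 1 = 1; all invariant factors of ∂_1 are 1 so no torsion. So H_0 ≅ Z.

H_0 = Z.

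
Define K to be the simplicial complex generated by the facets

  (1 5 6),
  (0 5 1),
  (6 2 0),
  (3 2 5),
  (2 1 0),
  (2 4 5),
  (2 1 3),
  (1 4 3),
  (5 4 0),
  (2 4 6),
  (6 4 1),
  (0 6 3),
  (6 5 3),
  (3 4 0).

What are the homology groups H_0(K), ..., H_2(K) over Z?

H_0 ≅ Z,  H_1 ≅ Z^2,  H_2 ≅ Z.

Take the total order 0 < 1 < 2 < 3 < 4 < 5 < 6 on the vertex set. Then K (dimension 2) consists of the simplices:

  0-simplices (7): [0], [1], [2], [3], [4], [5], [6]
  1-simplices (21): [0,1], [0,2], [0,3], [0,4], [0,5], [0,6], [1,2], [1,3], [1,4], [1,5], [1,6], [2,3], [2,4], [2,5], [2,6], [3,4], [3,5], [3,6], [4,5], [4,6], [5,6]
  2-simplices (14): [0,1,2], [0,1,5], [0,2,6], [0,3,4], [0,3,6], [0,4,5], [1,2,3], [1,3,4], [1,4,6], [1,5,6], [2,3,5], [2,4,5], [2,4,6], [3,5,6]

Hence C_0 ≅ Z^7, C_1 ≅ Z^21, C_2 ≅ Z^14.

Boundary ∂_1: C_1 → C_0 is given by ∂[p,q] = [q] − [p].
The 7×21 boundary matrix has rank 6 and Smith normal form diag(1,1,1,1,1,1).

∂_2: C_2 → C_1 acts by ∂[p,q,r] = [q,r] − [p,r] + [p,q]. For instance
  ∂[0,3,6] = [3,6] − [0,6] + [0,3],
  ∂[1,4,6] = [4,6] − [1,6] + [1,4].
The 21×14 boundary matrix has rank 13 and Smith normal form diag(1,1,1,1,1,1,1,1,1,1,1,1,1).

Now H_k = ker ∂_k / im ∂_{k+1}, so:

  H_0: rank C_0 − rank ∂_1 = 7 − 6 = 1, and the invariant factors of ∂_1 are all 1, so H_0 = Z.
  H_1: rank ker ∂_1 − rank ∂_2 = (21 − 6) − 13 = 2, and the invariant factors of ∂_2 are all 1, so H_1 = Z^2.
  H_2: rank ker ∂_2 − rank ∂_3 = (14 − 13) − 0 = 1, and there is no ∂_3, so H_2 = Z.

(K is a triangulation of the torus T^2.)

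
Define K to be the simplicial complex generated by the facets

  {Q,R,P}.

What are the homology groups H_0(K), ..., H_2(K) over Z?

H_0 = Z,  H_1 = 0,  H_2 = 0.

We work with the vertex ordering P < Q < R. The simplices of K, each written with vertices in increasing order, are:

  0-simplices (3): P, Q, R
  1-simplices (3): PQ, PR, QR
  2-simplices (1): PQR

so the chain groups are C_0 ≅ Z^3, C_1 ≅ Z^3, C_2 ≅ Z^1.

The boundary map ∂_1: C_1 → C_0 sends each edge [p,q] (with p < q) to q − p. For instance
  ∂QR = R − Q.
The 3×3 boundary matrix has rank 2 and Smith normal form diag(1,1).

The boundary map ∂_2: C_2 → C_1 maps a triangle to the signed sum of its edges. For instance
  ∂PQR = QR − PR + PQ.
The resulting 3×1 matrix has rank 1, and its Smith normal form has invariant factors (1).

Now H_k = ker ∂_k / im ∂_{k+1}, so:

  H_0: rank C_0 − rank ∂_1 = 3 − 2 = 1, and the invariant factors of ∂_1 are all 1, so H_0 ≅ Z.
  H_1: rank ker ∂_1 − rank ∂_2 = (3 − 2) − 1 = 0, and the invariant factors of ∂_2 are all 1, so H_1 ≅ 0.
  H_2: rank ker ∂_2 − rank ∂_3 = (1 − 1) − 0 = 0, and there is no ∂_3, so H_2 ≅ 0.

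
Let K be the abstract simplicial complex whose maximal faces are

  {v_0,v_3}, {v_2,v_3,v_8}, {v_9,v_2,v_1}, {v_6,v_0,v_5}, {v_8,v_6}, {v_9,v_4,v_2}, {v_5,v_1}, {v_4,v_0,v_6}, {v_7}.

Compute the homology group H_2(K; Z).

Order the vertices as v_0 < v_1 < v_2 < v_3 < v_4 < v_5 < v_6 < v_7 < v_8 < v_9. Listing each simplex with vertices in this order, K has dimension 2 with simplices:

  0-simplices (10): [v_0], [v_1], [v_2], [v_3], [v_4], [v_5], [v_6], [v_7], [v_8], [v_9]
  1-simplices (16): (16 of them)
  2-simplices (5): [v_0,v_4,v_6], [v_0,v_5,v_6], [v_1,v_2,v_9], [v_2,v_3,v_8], [v_2,v_4,v_9]

so the chain groups are C_0 ≅ Z^10, C_1 ≅ Z^16, C_2 ≅ Z^5.

∂_1: C_1 → C_0 is given by ∂[p,q] = [q] − [p].
This gives a 10×16 integer matrix of rank 8; reducing to Smith normal form yields diagonal entries (1,1,1,1,1,1,1,1).

Boundary ∂_2: C_2 → C_1 acts by ∂[p,q,r] = [q,r] − [p,r] + [p,q]. For instance
  ∂[v_0,v_4,v_6] = [v_4,v_6] − [v_0,v_6] + [v_0,v_4],
  ∂[v_1,v_2,v_9] = [v_2,v_9] − [v_1,v_9] + [v_1,v_2].
This gives a 16×5 integer matrix of rank 5; reducing to Smith normal form yields diagonal entries (1,1,1,1,1).

Reading off H_k = ker ∂_k / im ∂_{k+1}:

  H_2: rank ker ∂_2 − rank ∂_3 = (5 − 5) − 0 = 0, and there is no ∂_3, so H_2 = 0.

H_2 = 0.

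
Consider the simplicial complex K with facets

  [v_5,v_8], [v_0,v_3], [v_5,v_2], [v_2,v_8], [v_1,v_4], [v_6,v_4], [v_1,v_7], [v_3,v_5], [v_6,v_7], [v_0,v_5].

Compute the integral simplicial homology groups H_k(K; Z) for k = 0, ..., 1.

Order the vertices as v_0 < v_1 < v_2 < v_3 < v_4 < v_5 < v_6 < v_7 < v_8. Listing each simplex with vertices in this order, K has dimension 1 with simplices:

  0-simplices (9): [v_0], [v_1], [v_2], [v_3], [v_4], [v_5], [v_6], [v_7], [v_8]
  1-simplices (10): [v_0,v_3], [v_0,v_5], [v_1,v_4], [v_1,v_7], [v_2,v_5], [v_2,v_8], [v_3,v_5], [v_4,v_6], [v_5,v_8], [v_6,v_7]

giving chain groups C_0 ≅ Z^9, C_1 ≅ Z^10.

∂_1: C_1 → C_0 is given by ∂[p,q] = [q] − [p]. For instance
  ∂[v_2,v_8] = [v_8] − [v_2].
The resulting 9×10 matrix has rank 7, and its Smith normal form has invariant factors (1,1,1,1,1,1,1).

From H_k ≅ ker(∂_k) / im(∂_{k+1}) we obtain:

  H_0: rank C_0 − rank ∂_1 = 9 − 7 = 2, and the invariant factors of ∂_1 are all 1, so H_0 = Z^2.
  H_1: rank ker ∂_1 − rank ∂_2 = (10 − 7) − 0 = 3, and there is no ∂_2, so H_1 = Z^3.

(K is a triangulation of the disjoint union of a wedge of 2 circles and the circle S^1.)

H_0 = Z^2,  H_1 = Z^3.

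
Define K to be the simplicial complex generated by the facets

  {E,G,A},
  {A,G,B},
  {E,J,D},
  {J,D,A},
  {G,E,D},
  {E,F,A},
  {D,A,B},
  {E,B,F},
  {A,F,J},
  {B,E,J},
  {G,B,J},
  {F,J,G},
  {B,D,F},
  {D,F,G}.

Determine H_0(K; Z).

H_0 = Z.

Fix the vertex order A < B < D < E < F < G < J and write every simplex with vertices in increasing order. Then dim K = 2 and the simplices of K are:

  0-simplices (7): A, B, D, E, F, G, J
  1-simplices (21): AB, AD, AE, AF, AG, AJ, BD, BE, BF, BG, BJ, DE, DF, DG, DJ, EF, EG, EJ, FG, FJ, GJ
  2-simplices (14): ABD, ABG, ADJ, AEF, AEG, AFJ, BDF, BEF, BEJ, BGJ, DEG, DEJ, DFG, FGJ

Hence C_0 ≅ Z^7, C_1 ≅ Z^21, C_2 ≅ Z^14.

∂_1: C_1 → C_0 is given by ∂[p,q] = [q] − [p]. For instance
  ∂AG = G − A.
The 7×21 boundary matrix has rank 6 and Smith normal form diag(1,1,1,1,1,1).

The boundary map ∂_2: C_2 → C_1 maps a triangle to the signed sum of its edges. For instance
  ∂DEG = EG − DG + DE,
  ∂AFJ = FJ − AJ + AF.
The resulting 21×14 matrix has rank 13, and its Smith normal form has invariant factors (1,1,1,1,1,1,1,1,1,1,1,1,1).

Reading off H_k = ker ∂_k / im ∂_{k+1}:

  H_0: rank C_0 − rank ∂_1 = 7 − 6 = 1, and the invariant factors of ∂_1 are all 1, so H_0 = Z.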